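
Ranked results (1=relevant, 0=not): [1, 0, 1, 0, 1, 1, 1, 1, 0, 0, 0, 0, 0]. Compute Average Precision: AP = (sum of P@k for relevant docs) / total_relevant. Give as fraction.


Computing P@k for each relevant position:
Position 1: relevant, P@1 = 1/1 = 1
Position 2: not relevant
Position 3: relevant, P@3 = 2/3 = 2/3
Position 4: not relevant
Position 5: relevant, P@5 = 3/5 = 3/5
Position 6: relevant, P@6 = 4/6 = 2/3
Position 7: relevant, P@7 = 5/7 = 5/7
Position 8: relevant, P@8 = 6/8 = 3/4
Position 9: not relevant
Position 10: not relevant
Position 11: not relevant
Position 12: not relevant
Position 13: not relevant
Sum of P@k = 1 + 2/3 + 3/5 + 2/3 + 5/7 + 3/4 = 1847/420
AP = 1847/420 / 6 = 1847/2520

1847/2520


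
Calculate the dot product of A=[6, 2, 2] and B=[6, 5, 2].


Dot product = sum of element-wise products
A[0]*B[0] = 6*6 = 36
A[1]*B[1] = 2*5 = 10
A[2]*B[2] = 2*2 = 4
Sum = 36 + 10 + 4 = 50

50


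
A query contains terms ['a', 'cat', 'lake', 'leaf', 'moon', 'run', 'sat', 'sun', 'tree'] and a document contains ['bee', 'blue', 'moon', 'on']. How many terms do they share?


Query terms: ['a', 'cat', 'lake', 'leaf', 'moon', 'run', 'sat', 'sun', 'tree']
Document terms: ['bee', 'blue', 'moon', 'on']
Common terms: ['moon']
Overlap count = 1

1


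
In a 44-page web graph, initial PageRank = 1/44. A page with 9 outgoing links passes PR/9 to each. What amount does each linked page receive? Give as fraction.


Initial PR = 1/44 = 1/44
Outlinks = 9
Contribution per link = PR / outlinks
= 1/44 / 9
= 1/396

1/396


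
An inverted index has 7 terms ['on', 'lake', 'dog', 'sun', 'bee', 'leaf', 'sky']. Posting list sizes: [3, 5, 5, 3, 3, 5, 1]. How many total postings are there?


Summing posting list sizes:
'on': 3 postings
'lake': 5 postings
'dog': 5 postings
'sun': 3 postings
'bee': 3 postings
'leaf': 5 postings
'sky': 1 postings
Total = 3 + 5 + 5 + 3 + 3 + 5 + 1 = 25

25


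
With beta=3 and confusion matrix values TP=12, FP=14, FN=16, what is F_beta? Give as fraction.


P = TP/(TP+FP) = 12/26 = 6/13
R = TP/(TP+FN) = 12/28 = 3/7
beta^2 = 3^2 = 9
(1 + beta^2) = 10
Numerator = (1+beta^2)*P*R = 180/91
Denominator = beta^2*P + R = 54/13 + 3/7 = 417/91
F_beta = 60/139

60/139


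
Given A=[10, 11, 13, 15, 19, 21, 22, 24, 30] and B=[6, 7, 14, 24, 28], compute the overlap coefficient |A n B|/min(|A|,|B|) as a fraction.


A intersect B = [24]
|A intersect B| = 1
min(|A|, |B|) = min(9, 5) = 5
Overlap = 1 / 5 = 1/5

1/5


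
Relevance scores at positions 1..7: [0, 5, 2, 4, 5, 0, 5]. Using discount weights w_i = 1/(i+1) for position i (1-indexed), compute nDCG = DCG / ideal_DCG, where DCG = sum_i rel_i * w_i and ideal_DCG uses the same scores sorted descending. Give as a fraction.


Position discount weights w_i = 1/(i+1) for i=1..7:
Weights = [1/2, 1/3, 1/4, 1/5, 1/6, 1/7, 1/8]
Actual relevance: [0, 5, 2, 4, 5, 0, 5]
DCG = 0/2 + 5/3 + 2/4 + 4/5 + 5/6 + 0/7 + 5/8 = 177/40
Ideal relevance (sorted desc): [5, 5, 5, 4, 2, 0, 0]
Ideal DCG = 5/2 + 5/3 + 5/4 + 4/5 + 2/6 + 0/7 + 0/8 = 131/20
nDCG = DCG / ideal_DCG = 177/40 / 131/20 = 177/262

177/262


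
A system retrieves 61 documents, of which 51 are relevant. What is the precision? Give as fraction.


Precision = relevant_retrieved / total_retrieved
= 51 / 61
= 51 / (51 + 10)
= 51/61

51/61


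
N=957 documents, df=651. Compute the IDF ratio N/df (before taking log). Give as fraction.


IDF ratio = N / df
= 957 / 651
= 319/217

319/217


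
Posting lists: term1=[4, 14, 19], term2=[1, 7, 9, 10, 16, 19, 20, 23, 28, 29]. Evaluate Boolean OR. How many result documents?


Boolean OR: find union of posting lists
term1 docs: [4, 14, 19]
term2 docs: [1, 7, 9, 10, 16, 19, 20, 23, 28, 29]
Union: [1, 4, 7, 9, 10, 14, 16, 19, 20, 23, 28, 29]
|union| = 12

12


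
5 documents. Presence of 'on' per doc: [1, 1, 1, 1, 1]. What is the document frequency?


Checking each document for 'on':
Doc 1: present
Doc 2: present
Doc 3: present
Doc 4: present
Doc 5: present
df = sum of presences = 1 + 1 + 1 + 1 + 1 = 5

5


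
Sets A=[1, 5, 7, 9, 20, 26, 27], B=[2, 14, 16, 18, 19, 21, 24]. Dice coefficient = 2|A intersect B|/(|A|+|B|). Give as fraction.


A intersect B = []
|A intersect B| = 0
|A| = 7, |B| = 7
Dice = 2*0 / (7+7)
= 0 / 14 = 0

0


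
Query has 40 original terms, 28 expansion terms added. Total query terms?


Original terms: 40
Expansion terms: 28
Total = 40 + 28 = 68

68


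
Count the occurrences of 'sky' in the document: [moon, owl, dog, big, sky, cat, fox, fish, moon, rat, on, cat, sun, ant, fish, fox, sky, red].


Document has 18 words
Scanning for 'sky':
Found at positions: [4, 16]
Count = 2

2


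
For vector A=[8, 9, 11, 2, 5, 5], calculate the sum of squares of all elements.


|A|^2 = sum of squared components
A[0]^2 = 8^2 = 64
A[1]^2 = 9^2 = 81
A[2]^2 = 11^2 = 121
A[3]^2 = 2^2 = 4
A[4]^2 = 5^2 = 25
A[5]^2 = 5^2 = 25
Sum = 64 + 81 + 121 + 4 + 25 + 25 = 320

320


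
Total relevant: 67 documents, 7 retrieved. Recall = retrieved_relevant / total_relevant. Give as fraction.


Recall = retrieved_relevant / total_relevant
= 7 / 67
= 7 / (7 + 60)
= 7/67

7/67


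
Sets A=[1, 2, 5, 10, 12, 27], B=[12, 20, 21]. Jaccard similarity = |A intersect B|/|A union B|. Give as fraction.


A intersect B = [12]
|A intersect B| = 1
A union B = [1, 2, 5, 10, 12, 20, 21, 27]
|A union B| = 8
Jaccard = 1/8 = 1/8

1/8


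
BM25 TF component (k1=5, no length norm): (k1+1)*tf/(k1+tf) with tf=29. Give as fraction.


BM25 TF component = (k1+1)*tf / (k1+tf)
k1 = 5, tf = 29
Numerator = (5+1)*29 = 174
Denominator = 5 + 29 = 34
= 174/34 = 87/17

87/17


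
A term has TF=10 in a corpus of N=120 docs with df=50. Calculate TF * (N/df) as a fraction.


TF * (N/df)
= 10 * (120/50)
= 10 * 12/5
= 24

24


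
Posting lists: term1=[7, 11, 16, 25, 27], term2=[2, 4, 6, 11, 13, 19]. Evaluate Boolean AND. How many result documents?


Boolean AND: find intersection of posting lists
term1 docs: [7, 11, 16, 25, 27]
term2 docs: [2, 4, 6, 11, 13, 19]
Intersection: [11]
|intersection| = 1

1


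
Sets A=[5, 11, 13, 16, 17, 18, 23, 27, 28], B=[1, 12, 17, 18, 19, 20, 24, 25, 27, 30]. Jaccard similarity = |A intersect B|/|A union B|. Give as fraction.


A intersect B = [17, 18, 27]
|A intersect B| = 3
A union B = [1, 5, 11, 12, 13, 16, 17, 18, 19, 20, 23, 24, 25, 27, 28, 30]
|A union B| = 16
Jaccard = 3/16 = 3/16

3/16


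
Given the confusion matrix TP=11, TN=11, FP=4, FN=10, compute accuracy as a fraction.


Accuracy = (TP + TN) / (TP + TN + FP + FN)
TP + TN = 11 + 11 = 22
Total = 11 + 11 + 4 + 10 = 36
Accuracy = 22 / 36 = 11/18

11/18


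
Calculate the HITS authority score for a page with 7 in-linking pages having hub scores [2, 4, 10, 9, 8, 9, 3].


Authority = sum of hub scores of in-linkers
In-link 1: hub score = 2
In-link 2: hub score = 4
In-link 3: hub score = 10
In-link 4: hub score = 9
In-link 5: hub score = 8
In-link 6: hub score = 9
In-link 7: hub score = 3
Authority = 2 + 4 + 10 + 9 + 8 + 9 + 3 = 45

45


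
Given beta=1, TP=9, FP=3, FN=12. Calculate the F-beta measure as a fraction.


P = TP/(TP+FP) = 9/12 = 3/4
R = TP/(TP+FN) = 9/21 = 3/7
beta^2 = 1^2 = 1
(1 + beta^2) = 2
Numerator = (1+beta^2)*P*R = 9/14
Denominator = beta^2*P + R = 3/4 + 3/7 = 33/28
F_beta = 6/11

6/11


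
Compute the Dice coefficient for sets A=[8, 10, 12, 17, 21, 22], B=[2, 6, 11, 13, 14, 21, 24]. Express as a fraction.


A intersect B = [21]
|A intersect B| = 1
|A| = 6, |B| = 7
Dice = 2*1 / (6+7)
= 2 / 13 = 2/13

2/13


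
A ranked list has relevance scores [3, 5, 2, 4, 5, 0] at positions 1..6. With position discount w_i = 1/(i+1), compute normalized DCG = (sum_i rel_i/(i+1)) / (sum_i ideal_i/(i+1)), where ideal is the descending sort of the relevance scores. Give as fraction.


Position discount weights w_i = 1/(i+1) for i=1..6:
Weights = [1/2, 1/3, 1/4, 1/5, 1/6, 1/7]
Actual relevance: [3, 5, 2, 4, 5, 0]
DCG = 3/2 + 5/3 + 2/4 + 4/5 + 5/6 + 0/7 = 53/10
Ideal relevance (sorted desc): [5, 5, 4, 3, 2, 0]
Ideal DCG = 5/2 + 5/3 + 4/4 + 3/5 + 2/6 + 0/7 = 61/10
nDCG = DCG / ideal_DCG = 53/10 / 61/10 = 53/61

53/61


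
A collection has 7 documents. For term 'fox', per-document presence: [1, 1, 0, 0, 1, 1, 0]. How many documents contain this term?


Checking each document for 'fox':
Doc 1: present
Doc 2: present
Doc 3: absent
Doc 4: absent
Doc 5: present
Doc 6: present
Doc 7: absent
df = sum of presences = 1 + 1 + 0 + 0 + 1 + 1 + 0 = 4

4


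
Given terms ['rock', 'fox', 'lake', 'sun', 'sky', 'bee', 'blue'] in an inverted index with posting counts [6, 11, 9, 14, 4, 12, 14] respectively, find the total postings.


Summing posting list sizes:
'rock': 6 postings
'fox': 11 postings
'lake': 9 postings
'sun': 14 postings
'sky': 4 postings
'bee': 12 postings
'blue': 14 postings
Total = 6 + 11 + 9 + 14 + 4 + 12 + 14 = 70

70


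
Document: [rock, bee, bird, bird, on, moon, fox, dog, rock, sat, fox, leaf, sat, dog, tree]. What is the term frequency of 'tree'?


Document has 15 words
Scanning for 'tree':
Found at positions: [14]
Count = 1

1


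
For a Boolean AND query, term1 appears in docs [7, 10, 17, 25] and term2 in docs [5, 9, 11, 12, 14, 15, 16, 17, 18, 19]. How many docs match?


Boolean AND: find intersection of posting lists
term1 docs: [7, 10, 17, 25]
term2 docs: [5, 9, 11, 12, 14, 15, 16, 17, 18, 19]
Intersection: [17]
|intersection| = 1

1


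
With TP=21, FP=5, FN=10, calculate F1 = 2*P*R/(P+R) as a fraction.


F1 = 2 * P * R / (P + R)
P = TP/(TP+FP) = 21/26 = 21/26
R = TP/(TP+FN) = 21/31 = 21/31
2 * P * R = 2 * 21/26 * 21/31 = 441/403
P + R = 21/26 + 21/31 = 1197/806
F1 = 441/403 / 1197/806 = 14/19

14/19


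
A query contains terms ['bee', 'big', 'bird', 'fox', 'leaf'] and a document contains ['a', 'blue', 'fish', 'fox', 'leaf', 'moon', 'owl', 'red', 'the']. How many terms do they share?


Query terms: ['bee', 'big', 'bird', 'fox', 'leaf']
Document terms: ['a', 'blue', 'fish', 'fox', 'leaf', 'moon', 'owl', 'red', 'the']
Common terms: ['fox', 'leaf']
Overlap count = 2

2


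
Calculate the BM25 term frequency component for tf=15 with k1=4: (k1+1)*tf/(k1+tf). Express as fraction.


BM25 TF component = (k1+1)*tf / (k1+tf)
k1 = 4, tf = 15
Numerator = (4+1)*15 = 75
Denominator = 4 + 15 = 19
= 75/19 = 75/19

75/19


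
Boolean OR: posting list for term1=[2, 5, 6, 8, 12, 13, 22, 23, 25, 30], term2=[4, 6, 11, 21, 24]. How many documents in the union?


Boolean OR: find union of posting lists
term1 docs: [2, 5, 6, 8, 12, 13, 22, 23, 25, 30]
term2 docs: [4, 6, 11, 21, 24]
Union: [2, 4, 5, 6, 8, 11, 12, 13, 21, 22, 23, 24, 25, 30]
|union| = 14

14


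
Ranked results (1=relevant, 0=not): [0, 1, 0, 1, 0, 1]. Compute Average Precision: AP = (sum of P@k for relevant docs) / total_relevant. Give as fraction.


Computing P@k for each relevant position:
Position 1: not relevant
Position 2: relevant, P@2 = 1/2 = 1/2
Position 3: not relevant
Position 4: relevant, P@4 = 2/4 = 1/2
Position 5: not relevant
Position 6: relevant, P@6 = 3/6 = 1/2
Sum of P@k = 1/2 + 1/2 + 1/2 = 3/2
AP = 3/2 / 3 = 1/2

1/2


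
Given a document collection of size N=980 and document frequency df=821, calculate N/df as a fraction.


IDF ratio = N / df
= 980 / 821
= 980/821

980/821


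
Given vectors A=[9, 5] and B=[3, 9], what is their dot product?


Dot product = sum of element-wise products
A[0]*B[0] = 9*3 = 27
A[1]*B[1] = 5*9 = 45
Sum = 27 + 45 = 72

72


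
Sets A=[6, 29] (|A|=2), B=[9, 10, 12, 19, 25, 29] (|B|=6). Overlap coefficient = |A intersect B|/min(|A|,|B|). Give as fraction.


A intersect B = [29]
|A intersect B| = 1
min(|A|, |B|) = min(2, 6) = 2
Overlap = 1 / 2 = 1/2

1/2


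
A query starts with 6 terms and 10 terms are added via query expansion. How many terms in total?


Original terms: 6
Expansion terms: 10
Total = 6 + 10 = 16

16


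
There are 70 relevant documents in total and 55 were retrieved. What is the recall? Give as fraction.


Recall = retrieved_relevant / total_relevant
= 55 / 70
= 55 / (55 + 15)
= 11/14

11/14


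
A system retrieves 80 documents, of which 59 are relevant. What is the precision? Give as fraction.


Precision = relevant_retrieved / total_retrieved
= 59 / 80
= 59 / (59 + 21)
= 59/80

59/80


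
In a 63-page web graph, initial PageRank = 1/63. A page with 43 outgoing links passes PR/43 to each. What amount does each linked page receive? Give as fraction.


Initial PR = 1/63 = 1/63
Outlinks = 43
Contribution per link = PR / outlinks
= 1/63 / 43
= 1/2709

1/2709


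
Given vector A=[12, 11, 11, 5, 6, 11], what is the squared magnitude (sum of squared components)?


|A|^2 = sum of squared components
A[0]^2 = 12^2 = 144
A[1]^2 = 11^2 = 121
A[2]^2 = 11^2 = 121
A[3]^2 = 5^2 = 25
A[4]^2 = 6^2 = 36
A[5]^2 = 11^2 = 121
Sum = 144 + 121 + 121 + 25 + 36 + 121 = 568

568


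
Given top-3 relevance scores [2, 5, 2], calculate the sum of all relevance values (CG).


Cumulative Gain = sum of relevance scores
Position 1: rel=2, running sum=2
Position 2: rel=5, running sum=7
Position 3: rel=2, running sum=9
CG = 9

9


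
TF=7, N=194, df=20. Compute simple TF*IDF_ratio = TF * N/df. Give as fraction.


TF * (N/df)
= 7 * (194/20)
= 7 * 97/10
= 679/10

679/10


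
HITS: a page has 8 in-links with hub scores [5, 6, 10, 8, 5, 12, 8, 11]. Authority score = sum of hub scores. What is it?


Authority = sum of hub scores of in-linkers
In-link 1: hub score = 5
In-link 2: hub score = 6
In-link 3: hub score = 10
In-link 4: hub score = 8
In-link 5: hub score = 5
In-link 6: hub score = 12
In-link 7: hub score = 8
In-link 8: hub score = 11
Authority = 5 + 6 + 10 + 8 + 5 + 12 + 8 + 11 = 65

65


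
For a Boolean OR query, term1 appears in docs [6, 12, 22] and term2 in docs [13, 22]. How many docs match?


Boolean OR: find union of posting lists
term1 docs: [6, 12, 22]
term2 docs: [13, 22]
Union: [6, 12, 13, 22]
|union| = 4

4


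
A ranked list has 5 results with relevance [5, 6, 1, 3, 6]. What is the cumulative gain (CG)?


Cumulative Gain = sum of relevance scores
Position 1: rel=5, running sum=5
Position 2: rel=6, running sum=11
Position 3: rel=1, running sum=12
Position 4: rel=3, running sum=15
Position 5: rel=6, running sum=21
CG = 21

21


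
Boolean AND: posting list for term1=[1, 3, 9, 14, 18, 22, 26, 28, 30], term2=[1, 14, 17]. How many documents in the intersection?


Boolean AND: find intersection of posting lists
term1 docs: [1, 3, 9, 14, 18, 22, 26, 28, 30]
term2 docs: [1, 14, 17]
Intersection: [1, 14]
|intersection| = 2

2


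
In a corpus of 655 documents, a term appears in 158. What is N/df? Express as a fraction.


IDF ratio = N / df
= 655 / 158
= 655/158

655/158


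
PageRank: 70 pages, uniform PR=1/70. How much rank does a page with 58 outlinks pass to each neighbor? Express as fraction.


Initial PR = 1/70 = 1/70
Outlinks = 58
Contribution per link = PR / outlinks
= 1/70 / 58
= 1/4060

1/4060


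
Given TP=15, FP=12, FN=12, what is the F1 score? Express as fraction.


F1 = 2 * P * R / (P + R)
P = TP/(TP+FP) = 15/27 = 5/9
R = TP/(TP+FN) = 15/27 = 5/9
2 * P * R = 2 * 5/9 * 5/9 = 50/81
P + R = 5/9 + 5/9 = 10/9
F1 = 50/81 / 10/9 = 5/9

5/9


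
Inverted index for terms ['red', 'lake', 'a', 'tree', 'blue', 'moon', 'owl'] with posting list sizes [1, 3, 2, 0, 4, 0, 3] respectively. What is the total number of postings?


Summing posting list sizes:
'red': 1 postings
'lake': 3 postings
'a': 2 postings
'tree': 0 postings
'blue': 4 postings
'moon': 0 postings
'owl': 3 postings
Total = 1 + 3 + 2 + 0 + 4 + 0 + 3 = 13

13


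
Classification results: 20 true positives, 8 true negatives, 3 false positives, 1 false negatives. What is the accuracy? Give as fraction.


Accuracy = (TP + TN) / (TP + TN + FP + FN)
TP + TN = 20 + 8 = 28
Total = 20 + 8 + 3 + 1 = 32
Accuracy = 28 / 32 = 7/8

7/8


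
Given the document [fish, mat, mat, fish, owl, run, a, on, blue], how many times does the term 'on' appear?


Document has 9 words
Scanning for 'on':
Found at positions: [7]
Count = 1

1


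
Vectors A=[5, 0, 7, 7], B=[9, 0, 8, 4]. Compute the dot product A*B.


Dot product = sum of element-wise products
A[0]*B[0] = 5*9 = 45
A[1]*B[1] = 0*0 = 0
A[2]*B[2] = 7*8 = 56
A[3]*B[3] = 7*4 = 28
Sum = 45 + 0 + 56 + 28 = 129

129


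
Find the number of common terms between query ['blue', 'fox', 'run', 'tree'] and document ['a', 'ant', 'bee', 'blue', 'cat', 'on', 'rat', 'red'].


Query terms: ['blue', 'fox', 'run', 'tree']
Document terms: ['a', 'ant', 'bee', 'blue', 'cat', 'on', 'rat', 'red']
Common terms: ['blue']
Overlap count = 1

1


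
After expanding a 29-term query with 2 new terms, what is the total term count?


Original terms: 29
Expansion terms: 2
Total = 29 + 2 = 31

31


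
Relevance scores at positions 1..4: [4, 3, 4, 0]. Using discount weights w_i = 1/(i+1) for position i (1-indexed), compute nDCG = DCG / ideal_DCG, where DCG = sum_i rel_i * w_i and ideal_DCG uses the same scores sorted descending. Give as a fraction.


Position discount weights w_i = 1/(i+1) for i=1..4:
Weights = [1/2, 1/3, 1/4, 1/5]
Actual relevance: [4, 3, 4, 0]
DCG = 4/2 + 3/3 + 4/4 + 0/5 = 4
Ideal relevance (sorted desc): [4, 4, 3, 0]
Ideal DCG = 4/2 + 4/3 + 3/4 + 0/5 = 49/12
nDCG = DCG / ideal_DCG = 4 / 49/12 = 48/49

48/49


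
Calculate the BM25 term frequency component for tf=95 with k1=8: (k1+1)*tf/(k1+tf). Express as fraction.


BM25 TF component = (k1+1)*tf / (k1+tf)
k1 = 8, tf = 95
Numerator = (8+1)*95 = 855
Denominator = 8 + 95 = 103
= 855/103 = 855/103

855/103


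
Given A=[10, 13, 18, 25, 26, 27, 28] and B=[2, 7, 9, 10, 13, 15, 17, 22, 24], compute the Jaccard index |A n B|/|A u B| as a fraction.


A intersect B = [10, 13]
|A intersect B| = 2
A union B = [2, 7, 9, 10, 13, 15, 17, 18, 22, 24, 25, 26, 27, 28]
|A union B| = 14
Jaccard = 2/14 = 1/7

1/7


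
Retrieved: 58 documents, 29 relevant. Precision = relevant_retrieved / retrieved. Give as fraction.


Precision = relevant_retrieved / total_retrieved
= 29 / 58
= 29 / (29 + 29)
= 1/2

1/2


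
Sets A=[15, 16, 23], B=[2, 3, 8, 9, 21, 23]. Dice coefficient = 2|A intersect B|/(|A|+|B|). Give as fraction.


A intersect B = [23]
|A intersect B| = 1
|A| = 3, |B| = 6
Dice = 2*1 / (3+6)
= 2 / 9 = 2/9

2/9


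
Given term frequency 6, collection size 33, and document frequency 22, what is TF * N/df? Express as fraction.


TF * (N/df)
= 6 * (33/22)
= 6 * 3/2
= 9

9


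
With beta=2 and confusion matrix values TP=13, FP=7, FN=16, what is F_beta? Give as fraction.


P = TP/(TP+FP) = 13/20 = 13/20
R = TP/(TP+FN) = 13/29 = 13/29
beta^2 = 2^2 = 4
(1 + beta^2) = 5
Numerator = (1+beta^2)*P*R = 169/116
Denominator = beta^2*P + R = 13/5 + 13/29 = 442/145
F_beta = 65/136

65/136


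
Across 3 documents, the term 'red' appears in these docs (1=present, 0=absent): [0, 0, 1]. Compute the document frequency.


Checking each document for 'red':
Doc 1: absent
Doc 2: absent
Doc 3: present
df = sum of presences = 0 + 0 + 1 = 1

1


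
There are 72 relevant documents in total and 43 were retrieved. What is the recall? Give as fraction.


Recall = retrieved_relevant / total_relevant
= 43 / 72
= 43 / (43 + 29)
= 43/72

43/72


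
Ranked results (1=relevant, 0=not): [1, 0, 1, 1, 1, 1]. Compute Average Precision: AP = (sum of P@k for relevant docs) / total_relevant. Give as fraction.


Computing P@k for each relevant position:
Position 1: relevant, P@1 = 1/1 = 1
Position 2: not relevant
Position 3: relevant, P@3 = 2/3 = 2/3
Position 4: relevant, P@4 = 3/4 = 3/4
Position 5: relevant, P@5 = 4/5 = 4/5
Position 6: relevant, P@6 = 5/6 = 5/6
Sum of P@k = 1 + 2/3 + 3/4 + 4/5 + 5/6 = 81/20
AP = 81/20 / 5 = 81/100

81/100


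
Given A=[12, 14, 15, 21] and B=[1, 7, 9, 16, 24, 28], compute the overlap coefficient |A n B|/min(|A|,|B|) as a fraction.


A intersect B = []
|A intersect B| = 0
min(|A|, |B|) = min(4, 6) = 4
Overlap = 0 / 4 = 0

0


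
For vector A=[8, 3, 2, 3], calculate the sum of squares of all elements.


|A|^2 = sum of squared components
A[0]^2 = 8^2 = 64
A[1]^2 = 3^2 = 9
A[2]^2 = 2^2 = 4
A[3]^2 = 3^2 = 9
Sum = 64 + 9 + 4 + 9 = 86

86


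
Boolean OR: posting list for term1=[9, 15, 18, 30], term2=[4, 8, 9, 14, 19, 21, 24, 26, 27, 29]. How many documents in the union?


Boolean OR: find union of posting lists
term1 docs: [9, 15, 18, 30]
term2 docs: [4, 8, 9, 14, 19, 21, 24, 26, 27, 29]
Union: [4, 8, 9, 14, 15, 18, 19, 21, 24, 26, 27, 29, 30]
|union| = 13

13


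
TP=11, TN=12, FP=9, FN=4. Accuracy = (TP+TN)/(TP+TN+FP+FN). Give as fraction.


Accuracy = (TP + TN) / (TP + TN + FP + FN)
TP + TN = 11 + 12 = 23
Total = 11 + 12 + 9 + 4 = 36
Accuracy = 23 / 36 = 23/36

23/36


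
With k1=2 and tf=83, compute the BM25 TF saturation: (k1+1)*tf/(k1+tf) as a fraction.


BM25 TF component = (k1+1)*tf / (k1+tf)
k1 = 2, tf = 83
Numerator = (2+1)*83 = 249
Denominator = 2 + 83 = 85
= 249/85 = 249/85

249/85


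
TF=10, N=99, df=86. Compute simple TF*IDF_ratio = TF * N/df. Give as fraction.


TF * (N/df)
= 10 * (99/86)
= 10 * 99/86
= 495/43

495/43


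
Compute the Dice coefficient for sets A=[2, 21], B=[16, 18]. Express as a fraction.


A intersect B = []
|A intersect B| = 0
|A| = 2, |B| = 2
Dice = 2*0 / (2+2)
= 0 / 4 = 0

0


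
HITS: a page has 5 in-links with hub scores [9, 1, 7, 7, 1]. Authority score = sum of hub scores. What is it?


Authority = sum of hub scores of in-linkers
In-link 1: hub score = 9
In-link 2: hub score = 1
In-link 3: hub score = 7
In-link 4: hub score = 7
In-link 5: hub score = 1
Authority = 9 + 1 + 7 + 7 + 1 = 25

25


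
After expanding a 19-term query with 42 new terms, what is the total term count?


Original terms: 19
Expansion terms: 42
Total = 19 + 42 = 61

61


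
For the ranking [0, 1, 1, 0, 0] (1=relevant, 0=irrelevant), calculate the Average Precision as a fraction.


Computing P@k for each relevant position:
Position 1: not relevant
Position 2: relevant, P@2 = 1/2 = 1/2
Position 3: relevant, P@3 = 2/3 = 2/3
Position 4: not relevant
Position 5: not relevant
Sum of P@k = 1/2 + 2/3 = 7/6
AP = 7/6 / 2 = 7/12

7/12


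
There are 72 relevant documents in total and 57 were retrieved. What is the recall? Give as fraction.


Recall = retrieved_relevant / total_relevant
= 57 / 72
= 57 / (57 + 15)
= 19/24

19/24


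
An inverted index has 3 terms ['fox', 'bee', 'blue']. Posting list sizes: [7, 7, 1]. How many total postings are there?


Summing posting list sizes:
'fox': 7 postings
'bee': 7 postings
'blue': 1 postings
Total = 7 + 7 + 1 = 15

15


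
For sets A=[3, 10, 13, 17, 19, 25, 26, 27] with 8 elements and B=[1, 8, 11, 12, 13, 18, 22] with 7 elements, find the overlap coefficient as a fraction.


A intersect B = [13]
|A intersect B| = 1
min(|A|, |B|) = min(8, 7) = 7
Overlap = 1 / 7 = 1/7

1/7


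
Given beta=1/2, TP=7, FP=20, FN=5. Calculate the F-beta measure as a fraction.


P = TP/(TP+FP) = 7/27 = 7/27
R = TP/(TP+FN) = 7/12 = 7/12
beta^2 = 1/2^2 = 1/4
(1 + beta^2) = 5/4
Numerator = (1+beta^2)*P*R = 245/1296
Denominator = beta^2*P + R = 7/108 + 7/12 = 35/54
F_beta = 7/24

7/24


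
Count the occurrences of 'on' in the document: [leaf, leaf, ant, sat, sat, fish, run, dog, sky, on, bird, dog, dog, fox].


Document has 14 words
Scanning for 'on':
Found at positions: [9]
Count = 1

1


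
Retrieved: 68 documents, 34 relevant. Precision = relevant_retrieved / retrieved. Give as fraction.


Precision = relevant_retrieved / total_retrieved
= 34 / 68
= 34 / (34 + 34)
= 1/2

1/2


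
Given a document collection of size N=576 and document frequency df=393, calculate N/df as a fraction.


IDF ratio = N / df
= 576 / 393
= 192/131

192/131


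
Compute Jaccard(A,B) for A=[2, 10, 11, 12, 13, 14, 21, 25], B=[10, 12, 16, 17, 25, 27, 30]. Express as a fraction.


A intersect B = [10, 12, 25]
|A intersect B| = 3
A union B = [2, 10, 11, 12, 13, 14, 16, 17, 21, 25, 27, 30]
|A union B| = 12
Jaccard = 3/12 = 1/4

1/4


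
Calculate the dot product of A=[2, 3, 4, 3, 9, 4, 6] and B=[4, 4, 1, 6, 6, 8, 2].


Dot product = sum of element-wise products
A[0]*B[0] = 2*4 = 8
A[1]*B[1] = 3*4 = 12
A[2]*B[2] = 4*1 = 4
A[3]*B[3] = 3*6 = 18
A[4]*B[4] = 9*6 = 54
A[5]*B[5] = 4*8 = 32
A[6]*B[6] = 6*2 = 12
Sum = 8 + 12 + 4 + 18 + 54 + 32 + 12 = 140

140


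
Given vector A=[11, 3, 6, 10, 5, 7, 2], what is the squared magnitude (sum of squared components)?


|A|^2 = sum of squared components
A[0]^2 = 11^2 = 121
A[1]^2 = 3^2 = 9
A[2]^2 = 6^2 = 36
A[3]^2 = 10^2 = 100
A[4]^2 = 5^2 = 25
A[5]^2 = 7^2 = 49
A[6]^2 = 2^2 = 4
Sum = 121 + 9 + 36 + 100 + 25 + 49 + 4 = 344

344


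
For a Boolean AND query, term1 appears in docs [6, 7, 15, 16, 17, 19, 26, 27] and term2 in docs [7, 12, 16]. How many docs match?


Boolean AND: find intersection of posting lists
term1 docs: [6, 7, 15, 16, 17, 19, 26, 27]
term2 docs: [7, 12, 16]
Intersection: [7, 16]
|intersection| = 2

2


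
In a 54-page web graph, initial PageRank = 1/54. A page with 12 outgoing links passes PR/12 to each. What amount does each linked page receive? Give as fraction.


Initial PR = 1/54 = 1/54
Outlinks = 12
Contribution per link = PR / outlinks
= 1/54 / 12
= 1/648

1/648


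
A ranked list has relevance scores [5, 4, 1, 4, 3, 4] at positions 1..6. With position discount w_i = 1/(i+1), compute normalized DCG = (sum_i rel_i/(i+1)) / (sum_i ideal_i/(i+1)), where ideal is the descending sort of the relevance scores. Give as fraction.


Position discount weights w_i = 1/(i+1) for i=1..6:
Weights = [1/2, 1/3, 1/4, 1/5, 1/6, 1/7]
Actual relevance: [5, 4, 1, 4, 3, 4]
DCG = 5/2 + 4/3 + 1/4 + 4/5 + 3/6 + 4/7 = 2501/420
Ideal relevance (sorted desc): [5, 4, 4, 4, 3, 1]
Ideal DCG = 5/2 + 4/3 + 4/4 + 4/5 + 3/6 + 1/7 = 659/105
nDCG = DCG / ideal_DCG = 2501/420 / 659/105 = 2501/2636

2501/2636


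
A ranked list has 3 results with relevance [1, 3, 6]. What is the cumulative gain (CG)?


Cumulative Gain = sum of relevance scores
Position 1: rel=1, running sum=1
Position 2: rel=3, running sum=4
Position 3: rel=6, running sum=10
CG = 10

10


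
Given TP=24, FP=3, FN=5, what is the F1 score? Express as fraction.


F1 = 2 * P * R / (P + R)
P = TP/(TP+FP) = 24/27 = 8/9
R = TP/(TP+FN) = 24/29 = 24/29
2 * P * R = 2 * 8/9 * 24/29 = 128/87
P + R = 8/9 + 24/29 = 448/261
F1 = 128/87 / 448/261 = 6/7

6/7


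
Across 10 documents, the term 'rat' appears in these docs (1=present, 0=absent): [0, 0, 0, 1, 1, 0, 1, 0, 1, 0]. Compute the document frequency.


Checking each document for 'rat':
Doc 1: absent
Doc 2: absent
Doc 3: absent
Doc 4: present
Doc 5: present
Doc 6: absent
Doc 7: present
Doc 8: absent
Doc 9: present
Doc 10: absent
df = sum of presences = 0 + 0 + 0 + 1 + 1 + 0 + 1 + 0 + 1 + 0 = 4

4


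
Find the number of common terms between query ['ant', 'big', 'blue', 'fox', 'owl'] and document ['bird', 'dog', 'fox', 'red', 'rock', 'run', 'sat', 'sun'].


Query terms: ['ant', 'big', 'blue', 'fox', 'owl']
Document terms: ['bird', 'dog', 'fox', 'red', 'rock', 'run', 'sat', 'sun']
Common terms: ['fox']
Overlap count = 1

1


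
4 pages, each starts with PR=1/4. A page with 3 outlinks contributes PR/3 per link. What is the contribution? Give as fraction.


Initial PR = 1/4 = 1/4
Outlinks = 3
Contribution per link = PR / outlinks
= 1/4 / 3
= 1/12

1/12


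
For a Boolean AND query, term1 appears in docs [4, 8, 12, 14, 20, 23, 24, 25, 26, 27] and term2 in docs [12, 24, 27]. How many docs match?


Boolean AND: find intersection of posting lists
term1 docs: [4, 8, 12, 14, 20, 23, 24, 25, 26, 27]
term2 docs: [12, 24, 27]
Intersection: [12, 24, 27]
|intersection| = 3

3


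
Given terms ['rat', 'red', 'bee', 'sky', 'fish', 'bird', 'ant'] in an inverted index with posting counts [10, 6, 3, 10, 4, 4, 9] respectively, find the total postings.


Summing posting list sizes:
'rat': 10 postings
'red': 6 postings
'bee': 3 postings
'sky': 10 postings
'fish': 4 postings
'bird': 4 postings
'ant': 9 postings
Total = 10 + 6 + 3 + 10 + 4 + 4 + 9 = 46

46


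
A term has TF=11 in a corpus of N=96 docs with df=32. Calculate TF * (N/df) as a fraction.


TF * (N/df)
= 11 * (96/32)
= 11 * 3
= 33

33


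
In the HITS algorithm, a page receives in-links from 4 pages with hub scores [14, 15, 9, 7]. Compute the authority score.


Authority = sum of hub scores of in-linkers
In-link 1: hub score = 14
In-link 2: hub score = 15
In-link 3: hub score = 9
In-link 4: hub score = 7
Authority = 14 + 15 + 9 + 7 = 45

45


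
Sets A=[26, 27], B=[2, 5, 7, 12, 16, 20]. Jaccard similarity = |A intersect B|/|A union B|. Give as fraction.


A intersect B = []
|A intersect B| = 0
A union B = [2, 5, 7, 12, 16, 20, 26, 27]
|A union B| = 8
Jaccard = 0/8 = 0

0


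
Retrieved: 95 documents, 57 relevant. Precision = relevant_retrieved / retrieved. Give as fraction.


Precision = relevant_retrieved / total_retrieved
= 57 / 95
= 57 / (57 + 38)
= 3/5

3/5


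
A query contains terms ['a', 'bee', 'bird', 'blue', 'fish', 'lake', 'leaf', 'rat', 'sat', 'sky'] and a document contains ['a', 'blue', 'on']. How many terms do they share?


Query terms: ['a', 'bee', 'bird', 'blue', 'fish', 'lake', 'leaf', 'rat', 'sat', 'sky']
Document terms: ['a', 'blue', 'on']
Common terms: ['a', 'blue']
Overlap count = 2

2


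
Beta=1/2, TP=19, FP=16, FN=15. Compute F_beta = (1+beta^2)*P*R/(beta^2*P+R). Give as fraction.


P = TP/(TP+FP) = 19/35 = 19/35
R = TP/(TP+FN) = 19/34 = 19/34
beta^2 = 1/2^2 = 1/4
(1 + beta^2) = 5/4
Numerator = (1+beta^2)*P*R = 361/952
Denominator = beta^2*P + R = 19/140 + 19/34 = 1653/2380
F_beta = 95/174

95/174


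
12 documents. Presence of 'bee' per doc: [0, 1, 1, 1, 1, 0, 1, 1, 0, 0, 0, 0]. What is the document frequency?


Checking each document for 'bee':
Doc 1: absent
Doc 2: present
Doc 3: present
Doc 4: present
Doc 5: present
Doc 6: absent
Doc 7: present
Doc 8: present
Doc 9: absent
Doc 10: absent
Doc 11: absent
Doc 12: absent
df = sum of presences = 0 + 1 + 1 + 1 + 1 + 0 + 1 + 1 + 0 + 0 + 0 + 0 = 6

6


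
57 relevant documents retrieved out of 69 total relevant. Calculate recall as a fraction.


Recall = retrieved_relevant / total_relevant
= 57 / 69
= 57 / (57 + 12)
= 19/23

19/23


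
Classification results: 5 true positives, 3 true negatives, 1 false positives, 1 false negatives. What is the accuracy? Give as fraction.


Accuracy = (TP + TN) / (TP + TN + FP + FN)
TP + TN = 5 + 3 = 8
Total = 5 + 3 + 1 + 1 = 10
Accuracy = 8 / 10 = 4/5

4/5


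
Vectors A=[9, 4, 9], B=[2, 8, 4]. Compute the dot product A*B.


Dot product = sum of element-wise products
A[0]*B[0] = 9*2 = 18
A[1]*B[1] = 4*8 = 32
A[2]*B[2] = 9*4 = 36
Sum = 18 + 32 + 36 = 86

86


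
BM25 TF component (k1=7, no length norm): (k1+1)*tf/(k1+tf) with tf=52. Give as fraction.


BM25 TF component = (k1+1)*tf / (k1+tf)
k1 = 7, tf = 52
Numerator = (7+1)*52 = 416
Denominator = 7 + 52 = 59
= 416/59 = 416/59

416/59


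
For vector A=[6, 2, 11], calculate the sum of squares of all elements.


|A|^2 = sum of squared components
A[0]^2 = 6^2 = 36
A[1]^2 = 2^2 = 4
A[2]^2 = 11^2 = 121
Sum = 36 + 4 + 121 = 161

161


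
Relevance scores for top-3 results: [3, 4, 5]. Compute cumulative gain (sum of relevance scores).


Cumulative Gain = sum of relevance scores
Position 1: rel=3, running sum=3
Position 2: rel=4, running sum=7
Position 3: rel=5, running sum=12
CG = 12

12


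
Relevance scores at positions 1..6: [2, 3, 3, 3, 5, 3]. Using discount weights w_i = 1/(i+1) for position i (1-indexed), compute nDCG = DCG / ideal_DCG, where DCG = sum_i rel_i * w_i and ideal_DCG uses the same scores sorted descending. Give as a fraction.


Position discount weights w_i = 1/(i+1) for i=1..6:
Weights = [1/2, 1/3, 1/4, 1/5, 1/6, 1/7]
Actual relevance: [2, 3, 3, 3, 5, 3]
DCG = 2/2 + 3/3 + 3/4 + 3/5 + 5/6 + 3/7 = 1937/420
Ideal relevance (sorted desc): [5, 3, 3, 3, 3, 2]
Ideal DCG = 5/2 + 3/3 + 3/4 + 3/5 + 3/6 + 2/7 = 789/140
nDCG = DCG / ideal_DCG = 1937/420 / 789/140 = 1937/2367

1937/2367


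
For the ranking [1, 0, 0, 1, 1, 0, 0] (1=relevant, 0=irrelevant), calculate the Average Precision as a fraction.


Computing P@k for each relevant position:
Position 1: relevant, P@1 = 1/1 = 1
Position 2: not relevant
Position 3: not relevant
Position 4: relevant, P@4 = 2/4 = 1/2
Position 5: relevant, P@5 = 3/5 = 3/5
Position 6: not relevant
Position 7: not relevant
Sum of P@k = 1 + 1/2 + 3/5 = 21/10
AP = 21/10 / 3 = 7/10

7/10


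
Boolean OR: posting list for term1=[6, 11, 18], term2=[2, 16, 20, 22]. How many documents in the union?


Boolean OR: find union of posting lists
term1 docs: [6, 11, 18]
term2 docs: [2, 16, 20, 22]
Union: [2, 6, 11, 16, 18, 20, 22]
|union| = 7

7


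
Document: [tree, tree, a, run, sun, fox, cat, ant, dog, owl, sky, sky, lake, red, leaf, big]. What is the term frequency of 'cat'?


Document has 16 words
Scanning for 'cat':
Found at positions: [6]
Count = 1

1


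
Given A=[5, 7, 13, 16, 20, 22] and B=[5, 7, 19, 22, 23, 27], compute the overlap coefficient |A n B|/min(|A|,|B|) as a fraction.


A intersect B = [5, 7, 22]
|A intersect B| = 3
min(|A|, |B|) = min(6, 6) = 6
Overlap = 3 / 6 = 1/2

1/2


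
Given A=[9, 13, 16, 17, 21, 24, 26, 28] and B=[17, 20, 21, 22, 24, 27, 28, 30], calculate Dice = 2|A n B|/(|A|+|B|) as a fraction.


A intersect B = [17, 21, 24, 28]
|A intersect B| = 4
|A| = 8, |B| = 8
Dice = 2*4 / (8+8)
= 8 / 16 = 1/2

1/2


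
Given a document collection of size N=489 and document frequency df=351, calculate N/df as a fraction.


IDF ratio = N / df
= 489 / 351
= 163/117

163/117


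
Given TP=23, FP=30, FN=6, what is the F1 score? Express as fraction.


F1 = 2 * P * R / (P + R)
P = TP/(TP+FP) = 23/53 = 23/53
R = TP/(TP+FN) = 23/29 = 23/29
2 * P * R = 2 * 23/53 * 23/29 = 1058/1537
P + R = 23/53 + 23/29 = 1886/1537
F1 = 1058/1537 / 1886/1537 = 23/41

23/41


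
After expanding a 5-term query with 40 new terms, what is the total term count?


Original terms: 5
Expansion terms: 40
Total = 5 + 40 = 45

45


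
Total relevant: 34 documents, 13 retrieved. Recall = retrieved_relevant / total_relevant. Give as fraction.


Recall = retrieved_relevant / total_relevant
= 13 / 34
= 13 / (13 + 21)
= 13/34

13/34


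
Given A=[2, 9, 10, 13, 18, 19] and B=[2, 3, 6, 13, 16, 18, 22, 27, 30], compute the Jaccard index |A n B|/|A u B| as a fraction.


A intersect B = [2, 13, 18]
|A intersect B| = 3
A union B = [2, 3, 6, 9, 10, 13, 16, 18, 19, 22, 27, 30]
|A union B| = 12
Jaccard = 3/12 = 1/4

1/4


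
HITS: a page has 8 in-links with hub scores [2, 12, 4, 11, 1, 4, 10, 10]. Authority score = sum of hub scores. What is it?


Authority = sum of hub scores of in-linkers
In-link 1: hub score = 2
In-link 2: hub score = 12
In-link 3: hub score = 4
In-link 4: hub score = 11
In-link 5: hub score = 1
In-link 6: hub score = 4
In-link 7: hub score = 10
In-link 8: hub score = 10
Authority = 2 + 12 + 4 + 11 + 1 + 4 + 10 + 10 = 54

54


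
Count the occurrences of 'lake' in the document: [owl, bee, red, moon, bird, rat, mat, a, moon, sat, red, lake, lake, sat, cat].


Document has 15 words
Scanning for 'lake':
Found at positions: [11, 12]
Count = 2

2


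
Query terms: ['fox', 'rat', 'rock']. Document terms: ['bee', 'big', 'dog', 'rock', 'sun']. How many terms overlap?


Query terms: ['fox', 'rat', 'rock']
Document terms: ['bee', 'big', 'dog', 'rock', 'sun']
Common terms: ['rock']
Overlap count = 1

1


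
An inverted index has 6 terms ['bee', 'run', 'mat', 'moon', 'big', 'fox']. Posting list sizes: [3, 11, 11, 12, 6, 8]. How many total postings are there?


Summing posting list sizes:
'bee': 3 postings
'run': 11 postings
'mat': 11 postings
'moon': 12 postings
'big': 6 postings
'fox': 8 postings
Total = 3 + 11 + 11 + 12 + 6 + 8 = 51

51


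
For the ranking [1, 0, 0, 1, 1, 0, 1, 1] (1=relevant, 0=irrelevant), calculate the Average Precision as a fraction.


Computing P@k for each relevant position:
Position 1: relevant, P@1 = 1/1 = 1
Position 2: not relevant
Position 3: not relevant
Position 4: relevant, P@4 = 2/4 = 1/2
Position 5: relevant, P@5 = 3/5 = 3/5
Position 6: not relevant
Position 7: relevant, P@7 = 4/7 = 4/7
Position 8: relevant, P@8 = 5/8 = 5/8
Sum of P@k = 1 + 1/2 + 3/5 + 4/7 + 5/8 = 923/280
AP = 923/280 / 5 = 923/1400

923/1400


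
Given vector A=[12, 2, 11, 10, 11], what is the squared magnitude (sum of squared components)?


|A|^2 = sum of squared components
A[0]^2 = 12^2 = 144
A[1]^2 = 2^2 = 4
A[2]^2 = 11^2 = 121
A[3]^2 = 10^2 = 100
A[4]^2 = 11^2 = 121
Sum = 144 + 4 + 121 + 100 + 121 = 490

490


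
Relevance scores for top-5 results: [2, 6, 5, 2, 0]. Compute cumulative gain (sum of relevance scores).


Cumulative Gain = sum of relevance scores
Position 1: rel=2, running sum=2
Position 2: rel=6, running sum=8
Position 3: rel=5, running sum=13
Position 4: rel=2, running sum=15
Position 5: rel=0, running sum=15
CG = 15

15


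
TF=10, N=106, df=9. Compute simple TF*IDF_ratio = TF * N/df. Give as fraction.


TF * (N/df)
= 10 * (106/9)
= 10 * 106/9
= 1060/9

1060/9


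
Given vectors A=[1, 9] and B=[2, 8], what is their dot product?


Dot product = sum of element-wise products
A[0]*B[0] = 1*2 = 2
A[1]*B[1] = 9*8 = 72
Sum = 2 + 72 = 74

74


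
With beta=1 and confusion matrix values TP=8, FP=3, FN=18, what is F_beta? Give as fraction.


P = TP/(TP+FP) = 8/11 = 8/11
R = TP/(TP+FN) = 8/26 = 4/13
beta^2 = 1^2 = 1
(1 + beta^2) = 2
Numerator = (1+beta^2)*P*R = 64/143
Denominator = beta^2*P + R = 8/11 + 4/13 = 148/143
F_beta = 16/37

16/37


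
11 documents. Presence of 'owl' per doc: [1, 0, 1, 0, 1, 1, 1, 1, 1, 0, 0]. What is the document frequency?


Checking each document for 'owl':
Doc 1: present
Doc 2: absent
Doc 3: present
Doc 4: absent
Doc 5: present
Doc 6: present
Doc 7: present
Doc 8: present
Doc 9: present
Doc 10: absent
Doc 11: absent
df = sum of presences = 1 + 0 + 1 + 0 + 1 + 1 + 1 + 1 + 1 + 0 + 0 = 7

7


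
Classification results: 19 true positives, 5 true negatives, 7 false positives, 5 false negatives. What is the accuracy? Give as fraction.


Accuracy = (TP + TN) / (TP + TN + FP + FN)
TP + TN = 19 + 5 = 24
Total = 19 + 5 + 7 + 5 = 36
Accuracy = 24 / 36 = 2/3

2/3


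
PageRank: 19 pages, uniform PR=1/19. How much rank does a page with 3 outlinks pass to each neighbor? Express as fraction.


Initial PR = 1/19 = 1/19
Outlinks = 3
Contribution per link = PR / outlinks
= 1/19 / 3
= 1/57

1/57


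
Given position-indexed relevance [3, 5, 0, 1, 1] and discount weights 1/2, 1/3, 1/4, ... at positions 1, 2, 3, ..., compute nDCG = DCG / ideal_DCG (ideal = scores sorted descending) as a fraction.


Position discount weights w_i = 1/(i+1) for i=1..5:
Weights = [1/2, 1/3, 1/4, 1/5, 1/6]
Actual relevance: [3, 5, 0, 1, 1]
DCG = 3/2 + 5/3 + 0/4 + 1/5 + 1/6 = 53/15
Ideal relevance (sorted desc): [5, 3, 1, 1, 0]
Ideal DCG = 5/2 + 3/3 + 1/4 + 1/5 + 0/6 = 79/20
nDCG = DCG / ideal_DCG = 53/15 / 79/20 = 212/237

212/237


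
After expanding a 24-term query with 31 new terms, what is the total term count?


Original terms: 24
Expansion terms: 31
Total = 24 + 31 = 55

55


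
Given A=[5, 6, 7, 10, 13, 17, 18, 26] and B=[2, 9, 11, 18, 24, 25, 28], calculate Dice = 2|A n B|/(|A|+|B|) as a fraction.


A intersect B = [18]
|A intersect B| = 1
|A| = 8, |B| = 7
Dice = 2*1 / (8+7)
= 2 / 15 = 2/15

2/15


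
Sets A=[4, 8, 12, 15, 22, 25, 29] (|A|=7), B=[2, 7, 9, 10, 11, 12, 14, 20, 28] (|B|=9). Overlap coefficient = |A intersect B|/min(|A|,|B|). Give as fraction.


A intersect B = [12]
|A intersect B| = 1
min(|A|, |B|) = min(7, 9) = 7
Overlap = 1 / 7 = 1/7

1/7


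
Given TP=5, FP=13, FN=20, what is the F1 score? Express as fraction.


F1 = 2 * P * R / (P + R)
P = TP/(TP+FP) = 5/18 = 5/18
R = TP/(TP+FN) = 5/25 = 1/5
2 * P * R = 2 * 5/18 * 1/5 = 1/9
P + R = 5/18 + 1/5 = 43/90
F1 = 1/9 / 43/90 = 10/43

10/43
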